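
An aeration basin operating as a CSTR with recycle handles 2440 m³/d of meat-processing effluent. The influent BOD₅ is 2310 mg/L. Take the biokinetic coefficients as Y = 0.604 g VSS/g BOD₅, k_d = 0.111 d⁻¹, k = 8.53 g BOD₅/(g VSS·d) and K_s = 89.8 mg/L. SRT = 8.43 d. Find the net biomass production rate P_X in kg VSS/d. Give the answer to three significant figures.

Effluent substrate depends only on kinetics and SRT: S = K_s(1 + k_d θ_c) / [θ_c(Yk − k_d) − 1] = 89.8 × (1 + 0.111 × 8.43) / [8.43 × (0.604 × 8.53 − 0.111) − 1] = 173.8 / 41.50 = 4.189 mg/L.
Observed yield with endogenous decay: Y_obs = Y / (1 + k_d·θ_c) = 0.604 / (1 + 0.111 × 8.43) = 0.604 / 1.936 = 0.3120 g VSS/g BOD₅.
ΔS = 2310 − 4.19 = 2306 mg/L, so the substrate removal rate is 2440 × 2306/1000 = 5626 kg BOD₅/d.
So the net sludge growth is P_X = 0.3120 × 5626 = 1756 kg VSS/d.

P_X ≈ 1760 kg VSS/d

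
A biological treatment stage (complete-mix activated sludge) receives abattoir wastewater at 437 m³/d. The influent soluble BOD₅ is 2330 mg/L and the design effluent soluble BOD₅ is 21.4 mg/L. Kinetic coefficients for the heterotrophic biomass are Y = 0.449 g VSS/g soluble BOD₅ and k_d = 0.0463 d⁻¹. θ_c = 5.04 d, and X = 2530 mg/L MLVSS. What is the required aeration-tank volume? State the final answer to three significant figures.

V ≈ 732 m³

Rearranging the biomass balance for a CMAS with decay, V = Y·Q·ΔS·θ_c / [X·(1+k_d θ_c)] = 0.449 × 437 × (2330 − 21.4) × 5.04 / [2530 × (1 + 0.0463 × 5.04)] = 2.28×10^6 / 3120 = 731.6 m³.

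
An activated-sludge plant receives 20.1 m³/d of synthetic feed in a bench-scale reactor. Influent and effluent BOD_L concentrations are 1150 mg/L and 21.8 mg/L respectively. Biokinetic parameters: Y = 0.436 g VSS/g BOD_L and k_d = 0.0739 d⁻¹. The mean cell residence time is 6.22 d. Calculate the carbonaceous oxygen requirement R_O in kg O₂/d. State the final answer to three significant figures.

R_O ≈ 13.1 kg O₂/d

The observed yield is Y_obs = Y/(1 + k_d·θ_c) = 0.436 / (1 + 0.0739 × 6.22) = 0.436 / 1.460 = 0.2987 g VSS per g BOD_L removed.
Q·(S₀ − S) = 20.1 × (1150 − 21.8) × 10⁻³ = 22.68 kg/d removed.
Biomass synthesised: P_X = Y_obs × 22.68 = 6.774 kg VSS/d.
R_O = Q·(S₀ − S) − 1.42·P_X = 22.68 − 1.42 × 6.774 = 13.06 kg O₂/d.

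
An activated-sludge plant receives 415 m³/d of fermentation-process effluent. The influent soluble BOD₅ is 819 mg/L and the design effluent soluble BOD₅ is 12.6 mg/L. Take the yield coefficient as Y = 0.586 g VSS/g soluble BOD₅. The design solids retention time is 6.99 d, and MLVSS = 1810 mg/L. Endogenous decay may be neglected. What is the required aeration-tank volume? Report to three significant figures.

V ≈ 757 m³

Biomass mass balance (decay neglected): V·X = Y·Q·(S₀ − S)·θ_c, so V = 0.586 × 415 × (819 − 12.6) × 6.99 / 1810 = 757.3 m³.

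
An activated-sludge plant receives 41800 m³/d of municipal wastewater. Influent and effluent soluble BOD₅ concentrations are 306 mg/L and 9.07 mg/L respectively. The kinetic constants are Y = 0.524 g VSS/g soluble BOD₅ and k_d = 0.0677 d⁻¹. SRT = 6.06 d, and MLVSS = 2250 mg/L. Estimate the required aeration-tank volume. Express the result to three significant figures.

Steady-state biomass mass balance: V·X·(1 + k_d·θ_c) = Y·Q·(S₀ − S)·θ_c, so V = 0.524 × 41800 × (306 − 9.07) × 6.06 / [2250 × (1 + 0.0677 × 6.06)] = 3.94×10^7 / 3173 = 12421 m³.

V ≈ 12400 m³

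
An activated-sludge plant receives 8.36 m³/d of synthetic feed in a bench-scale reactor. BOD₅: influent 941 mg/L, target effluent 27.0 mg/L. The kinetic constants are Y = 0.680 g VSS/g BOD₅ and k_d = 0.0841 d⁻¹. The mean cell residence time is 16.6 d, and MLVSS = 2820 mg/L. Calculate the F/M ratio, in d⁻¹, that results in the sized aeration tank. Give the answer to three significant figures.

Steady-state biomass mass balance: V·X·(1 + k_d·θ_c) = Y·Q·(S₀ − S)·θ_c, so V = 0.680 × 8.36 × (941 − 27.0) × 16.6 / [2820 × (1 + 0.0841 × 16.6)] = 8.63×10^4 / 6757 = 12.77 m³.
Food-to-microorganism ratio F/M = Q S₀ / (V X) = 8.36 × 941 / (12.77 × 2820) = 0.2185 d⁻¹.

F/M ≈ 0.219 d⁻¹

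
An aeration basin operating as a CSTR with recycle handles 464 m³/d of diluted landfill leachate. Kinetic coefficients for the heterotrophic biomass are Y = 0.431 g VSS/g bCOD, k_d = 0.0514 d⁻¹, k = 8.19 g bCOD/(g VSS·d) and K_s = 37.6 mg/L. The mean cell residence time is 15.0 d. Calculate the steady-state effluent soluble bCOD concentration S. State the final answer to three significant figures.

S ≈ 1.30 mg/L

Effluent substrate depends only on kinetics and SRT: S = K_s(1 + k_d θ_c) / [θ_c(Yk − k_d) − 1] = 37.6 × (1 + 0.0514 × 15.0) / [15.0 × (0.431 × 8.19 − 0.0514) − 1] = 66.59 / 51.18 = 1.301 mg/L.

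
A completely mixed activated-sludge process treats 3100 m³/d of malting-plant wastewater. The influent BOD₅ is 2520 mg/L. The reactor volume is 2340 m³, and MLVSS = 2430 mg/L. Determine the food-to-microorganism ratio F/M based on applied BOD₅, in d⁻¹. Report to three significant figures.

Food-to-microorganism ratio F/M = Q S₀ / (V X) = 3100 × 2520 / (2340 × 2430) = 1.374 d⁻¹.

F/M ≈ 1.37 d⁻¹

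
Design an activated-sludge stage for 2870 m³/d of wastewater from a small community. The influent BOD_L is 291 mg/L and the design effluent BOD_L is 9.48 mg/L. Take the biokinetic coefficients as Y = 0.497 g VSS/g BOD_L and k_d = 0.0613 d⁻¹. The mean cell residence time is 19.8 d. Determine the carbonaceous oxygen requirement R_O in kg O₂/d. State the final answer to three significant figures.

Correct the yield for decay: Y_obs = Y/(1 + k_d θ_c) = 0.497 / (1 + 0.0613 × 19.8) = 0.497 / 2.214 = 0.2245.
Substrate removed = Q·(S₀ − S) = 2870 m³/d × (291 − 9.48) g/m³ = 8.08×10^5 g/d = 808.0 kg/d.
P_X = Y_obs·Q·(S₀ − S) = 0.2245 × 808.0 = 181.4 kg VSS/d.
R_O = Q·(S₀ − S) − 1.42·P_X = 808.0 − 1.42 × 181.4 = 550.4 kg O₂/d.

R_O ≈ 550 kg O₂/d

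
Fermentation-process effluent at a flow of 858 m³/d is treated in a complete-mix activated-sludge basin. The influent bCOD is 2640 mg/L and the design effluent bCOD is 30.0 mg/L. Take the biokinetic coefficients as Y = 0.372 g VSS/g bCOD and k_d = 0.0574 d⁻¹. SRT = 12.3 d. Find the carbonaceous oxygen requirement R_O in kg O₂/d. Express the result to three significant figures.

R_O ≈ 1550 kg O₂/d

Observed yield with endogenous decay: Y_obs = Y / (1 + k_d·θ_c) = 0.372 / (1 + 0.0574 × 12.3) = 0.372 / 1.706 = 0.2181 g VSS/g bCOD.
Mass of bCOD removed per day: Q(S₀ − S) = 858 × 2610 g/m³ = 2239 kg/d.
P_X = Y_obs·Q·(S₀ − S) = 0.2181 × 2239 = 488.3 kg VSS/d.
R_O = Q·ΔS − 1.42 P_X = 2239 − 693.4 = 1546 kg O₂/d.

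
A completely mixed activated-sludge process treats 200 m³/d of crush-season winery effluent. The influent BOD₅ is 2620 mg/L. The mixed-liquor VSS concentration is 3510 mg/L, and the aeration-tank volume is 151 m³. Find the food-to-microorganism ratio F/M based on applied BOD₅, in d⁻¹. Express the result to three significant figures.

F/M ≈ 0.989 d⁻¹

F/M = applied load / biomass = Q·S₀/(V·X) = 200 × 2620 / (151.0 × 3510) = 0.9887 d⁻¹.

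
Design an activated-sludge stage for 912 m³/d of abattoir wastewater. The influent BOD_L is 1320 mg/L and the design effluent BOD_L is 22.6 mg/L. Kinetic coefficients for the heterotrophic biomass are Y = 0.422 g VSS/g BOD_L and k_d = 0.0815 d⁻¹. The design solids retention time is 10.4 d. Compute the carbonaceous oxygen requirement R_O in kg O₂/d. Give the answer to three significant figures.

The observed yield is Y_obs = Y/(1 + k_d·θ_c) = 0.422 / (1 + 0.0815 × 10.4) = 0.422 / 1.848 = 0.2284 g VSS per g BOD_L removed.
ΔS = 1320 − 22.6 = 1297 mg/L, so the substrate removal rate is 912 × 1297/1000 = 1183 kg BOD_L/d.
Biomass synthesised: P_X = Y_obs × 1183 = 270.3 kg VSS/d.
R_O = Q·(S₀ − S) − 1.42·P_X = 1183 − 1.42 × 270.3 = 799.5 kg O₂/d.

R_O ≈ 799 kg O₂/d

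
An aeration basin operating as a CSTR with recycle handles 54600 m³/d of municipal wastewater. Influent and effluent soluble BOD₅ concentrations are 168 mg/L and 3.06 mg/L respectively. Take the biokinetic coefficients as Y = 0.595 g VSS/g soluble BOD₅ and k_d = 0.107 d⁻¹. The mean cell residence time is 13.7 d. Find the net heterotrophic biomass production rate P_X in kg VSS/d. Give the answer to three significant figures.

Correct the yield for decay: Y_obs = Y/(1 + k_d θ_c) = 0.595 / (1 + 0.107 × 13.7) = 0.595 / 2.466 = 0.2413.
Mass of soluble BOD₅ removed per day: Q(S₀ − S) = 54600 × 164.9 g/m³ = 9006 kg/d.
Biomass produced: P_X = Y_obs·Q·ΔS = 0.2413 × 9006 ≈ 2173 kg VSS/d.

P_X ≈ 2170 kg VSS/d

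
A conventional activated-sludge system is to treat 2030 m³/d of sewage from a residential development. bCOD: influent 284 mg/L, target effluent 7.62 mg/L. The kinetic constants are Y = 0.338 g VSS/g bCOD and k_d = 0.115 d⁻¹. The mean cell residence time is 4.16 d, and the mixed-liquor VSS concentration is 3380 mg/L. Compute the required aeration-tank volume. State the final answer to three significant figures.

Rearranging the biomass balance for a CMAS with decay, V = Y·Q·ΔS·θ_c / [X·(1+k_d θ_c)] = 0.338 × 2030 × (284 − 7.62) × 4.16 / [3380 × (1 + 0.115 × 4.16)] = 7.89×10^5 / 4997 = 157.9 m³.

V ≈ 158 m³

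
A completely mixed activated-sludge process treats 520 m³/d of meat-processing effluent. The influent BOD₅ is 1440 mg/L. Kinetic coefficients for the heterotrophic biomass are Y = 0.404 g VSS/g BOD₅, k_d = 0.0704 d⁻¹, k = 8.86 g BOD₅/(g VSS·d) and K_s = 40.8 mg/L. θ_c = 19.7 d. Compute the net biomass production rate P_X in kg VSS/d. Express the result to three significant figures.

Effluent substrate depends only on kinetics and SRT: S = K_s(1 + k_d θ_c) / [θ_c(Yk − k_d) − 1] = 40.8 × (1 + 0.0704 × 19.7) / [19.7 × (0.404 × 8.86 − 0.0704) − 1] = 97.38 / 68.13 = 1.429 mg/L.
Correct the yield for decay: Y_obs = Y/(1 + k_d θ_c) = 0.404 / (1 + 0.0704 × 19.7) = 0.404 / 2.387 = 0.1693.
Substrate removed = Q·(S₀ − S) = 520 m³/d × (1440 − 1.43) g/m³ = 7.48×10^5 g/d = 748.1 kg/d.
Net biomass production P_X = Y_obs × Q·(S₀ − S) = 0.1693 × 748.1 = 126.6 kg VSS/d.

P_X ≈ 127 kg VSS/d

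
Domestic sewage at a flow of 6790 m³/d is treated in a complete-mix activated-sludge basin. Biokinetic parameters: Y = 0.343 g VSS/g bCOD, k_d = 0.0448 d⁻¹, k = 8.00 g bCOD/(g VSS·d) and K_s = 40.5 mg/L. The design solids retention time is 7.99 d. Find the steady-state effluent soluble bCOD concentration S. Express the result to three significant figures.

S ≈ 2.67 mg/L

Effluent substrate depends only on kinetics and SRT: S = K_s(1 + k_d θ_c) / [θ_c(Yk − k_d) − 1] = 40.5 × (1 + 0.0448 × 7.99) / [7.99 × (0.343 × 8.00 − 0.0448) − 1] = 55.00 / 20.57 = 2.674 mg/L.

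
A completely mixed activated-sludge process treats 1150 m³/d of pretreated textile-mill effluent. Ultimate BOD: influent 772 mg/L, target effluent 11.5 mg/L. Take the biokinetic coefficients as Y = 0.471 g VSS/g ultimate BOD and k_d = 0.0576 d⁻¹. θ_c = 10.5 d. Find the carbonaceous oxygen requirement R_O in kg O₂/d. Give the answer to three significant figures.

Y_obs = Y / (1 + k_d θ_c) = 0.471 / (1 + 0.0576 × 10.5) = 0.471 / 1.605 = 0.2935.
ΔS = 772 − 11.5 = 760.5 mg/L, so the substrate removal rate is 1150 × 760.5/1000 = 874.6 kg ultimate BOD/d.
Biomass synthesised: P_X = Y_obs × 874.6 = 256.7 kg VSS/d.
R_O = Q·ΔS − 1.42 P_X = 874.6 − 364.5 = 510.1 kg O₂/d.

R_O ≈ 510 kg O₂/d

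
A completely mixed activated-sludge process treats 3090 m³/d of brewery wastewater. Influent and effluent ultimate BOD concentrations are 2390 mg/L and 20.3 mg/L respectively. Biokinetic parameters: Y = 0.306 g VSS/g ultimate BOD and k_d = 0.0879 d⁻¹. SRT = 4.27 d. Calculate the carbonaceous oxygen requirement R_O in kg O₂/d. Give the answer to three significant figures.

R_O ≈ 5010 kg O₂/d

Observed yield with endogenous decay: Y_obs = Y / (1 + k_d·θ_c) = 0.306 / (1 + 0.0879 × 4.27) = 0.306 / 1.375 = 0.2225 g VSS/g ultimate BOD.
Substrate removed = Q·(S₀ − S) = 3090 m³/d × (2390 − 20.3) g/m³ = 7.32×10^6 g/d = 7322 kg/d.
P_X = Y_obs·Q·(S₀ − S) = 0.2225 × 7322 = 1629 kg VSS/d.
R_O = Q·ΔS − 1.42 P_X = 7322 − 2313 = 5009 kg O₂/d.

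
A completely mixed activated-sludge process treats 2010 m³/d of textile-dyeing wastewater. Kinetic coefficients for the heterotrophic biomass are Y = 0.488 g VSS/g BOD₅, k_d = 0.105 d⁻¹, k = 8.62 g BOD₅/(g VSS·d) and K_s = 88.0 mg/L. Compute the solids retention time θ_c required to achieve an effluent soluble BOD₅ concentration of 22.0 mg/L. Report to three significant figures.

Specific growth rate at S = 22.0 mg/L: μ = YkS/(K_s+S) = 0.488·8.62·22.0/(88.0+22.0) = 0.8413 d⁻¹.
θ_c = 1/(μ − k_d) = 1/(0.8413 − 0.105) = 1/0.7363 = 1.358 d.

θ_c ≈ 1.36 d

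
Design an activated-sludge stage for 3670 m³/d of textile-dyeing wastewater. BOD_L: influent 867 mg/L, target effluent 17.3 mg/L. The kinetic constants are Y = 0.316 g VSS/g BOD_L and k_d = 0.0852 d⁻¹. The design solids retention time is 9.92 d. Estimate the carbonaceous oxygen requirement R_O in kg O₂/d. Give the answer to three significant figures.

The observed yield is Y_obs = Y/(1 + k_d·θ_c) = 0.316 / (1 + 0.0852 × 9.92) = 0.316 / 1.845 = 0.1713 g VSS per g BOD_L removed.
ΔS = 867 − 17.3 = 849.7 mg/L, so the substrate removal rate is 3670 × 849.7/1000 = 3118 kg BOD_L/d.
P_X = Y_obs·Q·(S₀ − S) = 0.1713 × 3118 = 534.0 kg VSS/d.
R_O = Q·(S₀ − S) − 1.42·P_X = 3118 − 1.42 × 534.0 = 2360 kg O₂/d.

R_O ≈ 2360 kg O₂/d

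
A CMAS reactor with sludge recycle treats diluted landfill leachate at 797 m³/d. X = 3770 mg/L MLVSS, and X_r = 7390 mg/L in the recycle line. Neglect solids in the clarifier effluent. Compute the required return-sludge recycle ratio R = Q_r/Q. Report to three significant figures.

R ≈ 1.04

Solids balance on the clarifier gives (1+R)X = R·X_r, so R = X/(X_r − X) = 3770 / (7390 − 3770) = 1.041.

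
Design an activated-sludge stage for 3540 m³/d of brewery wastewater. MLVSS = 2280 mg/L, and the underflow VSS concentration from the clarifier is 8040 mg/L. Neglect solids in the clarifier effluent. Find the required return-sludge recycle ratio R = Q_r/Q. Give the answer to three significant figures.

Mass balance around the secondary clarifier (neglecting effluent solids): R = X / (X_r − X) = 2280 / (8040 − 2280) = 0.3958.

R ≈ 0.396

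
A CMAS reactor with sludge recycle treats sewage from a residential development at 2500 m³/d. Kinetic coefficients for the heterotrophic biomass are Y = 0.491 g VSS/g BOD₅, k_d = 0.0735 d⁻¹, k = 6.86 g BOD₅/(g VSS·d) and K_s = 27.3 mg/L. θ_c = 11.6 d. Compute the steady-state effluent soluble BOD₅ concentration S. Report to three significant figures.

Effluent substrate depends only on kinetics and SRT: S = K_s(1 + k_d θ_c) / [θ_c(Yk − k_d) − 1] = 27.3 × (1 + 0.0735 × 11.6) / [11.6 × (0.491 × 6.86 − 0.0735) − 1] = 50.58 / 37.22 = 1.359 mg/L.

S ≈ 1.36 mg/L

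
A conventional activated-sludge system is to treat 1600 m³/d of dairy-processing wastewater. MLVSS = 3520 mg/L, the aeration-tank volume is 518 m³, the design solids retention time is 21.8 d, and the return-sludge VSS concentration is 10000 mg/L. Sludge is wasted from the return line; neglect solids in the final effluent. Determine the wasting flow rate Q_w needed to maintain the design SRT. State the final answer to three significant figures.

Q_w ≈ 8.36 m³/d

Q_w = (V·X)/(θ_c X_r) = 518.0 × 3520 / (21.8 × 10000) = 8.364 m³/d.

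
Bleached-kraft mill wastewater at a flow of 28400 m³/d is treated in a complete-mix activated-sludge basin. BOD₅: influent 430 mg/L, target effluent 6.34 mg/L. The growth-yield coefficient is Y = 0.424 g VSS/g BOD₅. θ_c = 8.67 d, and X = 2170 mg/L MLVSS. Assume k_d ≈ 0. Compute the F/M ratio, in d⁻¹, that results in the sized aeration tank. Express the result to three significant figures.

With k_d = 0 the design equation reduces to V = Y Q (S₀−S) θ_c / X = 0.424 × 28400 × (430 − 6.34) × 8.67 / 2170 = 20383 m³.
F/M = applied load / biomass = Q·S₀/(V·X) = 28400 × 430 / (20383 × 2170) = 0.2761 d⁻¹.

F/M ≈ 0.276 d⁻¹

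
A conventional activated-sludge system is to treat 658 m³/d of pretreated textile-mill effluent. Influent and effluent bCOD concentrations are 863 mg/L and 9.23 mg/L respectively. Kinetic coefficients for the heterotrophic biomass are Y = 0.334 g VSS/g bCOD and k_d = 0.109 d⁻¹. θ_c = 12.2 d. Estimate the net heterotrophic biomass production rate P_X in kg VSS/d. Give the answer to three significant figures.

Correct the yield for decay: Y_obs = Y/(1 + k_d θ_c) = 0.334 / (1 + 0.109 × 12.2) = 0.334 / 2.330 = 0.1434.
Substrate removed = Q·(S₀ − S) = 658 m³/d × (863 − 9.23) g/m³ = 5.62×10^5 g/d = 561.8 kg/d.
Net biomass production P_X = Y_obs × Q·(S₀ − S) = 0.1434 × 561.8 = 80.54 kg VSS/d.

P_X ≈ 80.5 kg VSS/d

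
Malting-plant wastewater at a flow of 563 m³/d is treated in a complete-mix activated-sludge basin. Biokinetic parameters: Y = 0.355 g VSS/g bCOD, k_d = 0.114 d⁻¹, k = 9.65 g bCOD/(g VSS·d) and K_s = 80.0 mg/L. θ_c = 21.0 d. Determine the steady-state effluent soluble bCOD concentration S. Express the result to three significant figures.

S ≈ 3.96 mg/L

From the Monod/SRT balance for a CMAS, S = K_s·(1+k_d θ_c)/[θ_c·(Y k − k_d) − 1] = 80.0 × (1 + 0.114 × 21.0) / [21.0 × (0.355 × 9.65 − 0.114) − 1] = 271.5 / 68.55 = 3.961 mg/L.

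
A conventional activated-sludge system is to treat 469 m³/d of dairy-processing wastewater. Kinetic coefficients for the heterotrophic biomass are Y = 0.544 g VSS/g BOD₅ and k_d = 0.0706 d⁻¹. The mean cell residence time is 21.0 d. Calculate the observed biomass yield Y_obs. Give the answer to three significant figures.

Correct the yield for decay: Y_obs = Y/(1 + k_d θ_c) = 0.544 / (1 + 0.0706 × 21.0) = 0.544 / 2.483 = 0.2191.

Y_obs ≈ 0.219 g VSS/g BOD₅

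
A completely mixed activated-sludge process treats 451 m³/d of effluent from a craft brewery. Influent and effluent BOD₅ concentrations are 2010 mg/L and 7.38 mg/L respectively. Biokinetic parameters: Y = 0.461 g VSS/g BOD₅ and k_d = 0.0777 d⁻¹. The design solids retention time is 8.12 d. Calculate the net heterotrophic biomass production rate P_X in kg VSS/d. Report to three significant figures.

P_X ≈ 255 kg VSS/d

Y_obs = Y / (1 + k_d θ_c) = 0.461 / (1 + 0.0777 × 8.12) = 0.461 / 1.631 = 0.2827.
Substrate removed = Q·(S₀ − S) = 451 m³/d × (2010 − 7.38) g/m³ = 9.03×10^5 g/d = 903.2 kg/d.
P_X = Y_obs · Q(S₀ − S) = 0.2827 × 903.2 = 255.3 kg VSS/d.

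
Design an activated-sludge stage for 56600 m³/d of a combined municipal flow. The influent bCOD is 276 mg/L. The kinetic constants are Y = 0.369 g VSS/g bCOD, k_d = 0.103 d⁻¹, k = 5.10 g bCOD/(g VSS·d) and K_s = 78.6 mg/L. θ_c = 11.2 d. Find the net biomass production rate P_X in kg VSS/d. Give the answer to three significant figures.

Effluent substrate depends only on kinetics and SRT: S = K_s(1 + k_d θ_c) / [θ_c(Yk − k_d) − 1] = 78.6 × (1 + 0.103 × 11.2) / [11.2 × (0.369 × 5.10 − 0.103) − 1] = 169.3 / 18.92 = 8.945 mg/L.
Y_obs = Y / (1 + k_d θ_c) = 0.369 / (1 + 0.103 × 11.2) = 0.369 / 2.154 = 0.1713.
Q·(S₀ − S) = 56600 × (276 − 8.95) × 10⁻³ = 15115 kg/d removed.
Net biomass production P_X = Y_obs × Q·(S₀ − S) = 0.1713 × 15115 = 2590 kg VSS/d.

P_X ≈ 2590 kg VSS/d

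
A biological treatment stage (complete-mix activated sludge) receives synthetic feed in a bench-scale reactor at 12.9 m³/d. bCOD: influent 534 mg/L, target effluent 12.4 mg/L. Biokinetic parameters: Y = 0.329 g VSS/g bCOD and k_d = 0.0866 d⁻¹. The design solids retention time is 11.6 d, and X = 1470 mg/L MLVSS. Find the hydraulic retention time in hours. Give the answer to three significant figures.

Rearranging the biomass balance for a CMAS with decay, V = Y·Q·ΔS·θ_c / [X·(1+k_d θ_c)] = 0.329 × 12.9 × (534 − 12.4) × 11.6 / [1470 × (1 + 0.0866 × 11.6)] = 2.57×10^4 / 2947 = 8.715 m³.
Hydraulic retention time τ = V/Q = 8.715 / 12.9 = 0.6755 d = 16.21 h.

τ ≈ 16.2 h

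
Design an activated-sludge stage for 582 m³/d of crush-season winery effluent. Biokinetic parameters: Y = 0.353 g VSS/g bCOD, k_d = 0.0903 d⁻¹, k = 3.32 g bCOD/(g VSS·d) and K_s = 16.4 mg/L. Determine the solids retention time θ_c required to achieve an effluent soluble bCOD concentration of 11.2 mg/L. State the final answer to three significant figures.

θ_c ≈ 2.60 d

From 1/θ_c = Y·k·S/(K_s + S) − k_d: Y·k·S/(K_s+S) = 0.353 × 3.32 × 11.2 / (16.4 + 11.2) = 0.4756 d⁻¹.
Then 1/θ_c = μ − k_d = 0.4756 − 0.0903 = 0.3853 d⁻¹, giving θ_c = 2.596 d.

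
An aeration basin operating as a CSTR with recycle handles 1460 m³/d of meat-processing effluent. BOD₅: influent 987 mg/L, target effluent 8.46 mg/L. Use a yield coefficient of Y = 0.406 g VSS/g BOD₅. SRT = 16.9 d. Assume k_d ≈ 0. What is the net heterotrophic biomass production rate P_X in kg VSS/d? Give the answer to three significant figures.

No decay correction is needed, so Y_obs = Y = 0.406.
Substrate removed = Q·(S₀ − S) = 1460 m³/d × (987 − 8.46) g/m³ = 1.43×10^6 g/d = 1429 kg/d.
Biomass produced: P_X = Y_obs·Q·ΔS = 0.4060 × 1429 ≈ 580.0 kg VSS/d.

P_X ≈ 580 kg VSS/d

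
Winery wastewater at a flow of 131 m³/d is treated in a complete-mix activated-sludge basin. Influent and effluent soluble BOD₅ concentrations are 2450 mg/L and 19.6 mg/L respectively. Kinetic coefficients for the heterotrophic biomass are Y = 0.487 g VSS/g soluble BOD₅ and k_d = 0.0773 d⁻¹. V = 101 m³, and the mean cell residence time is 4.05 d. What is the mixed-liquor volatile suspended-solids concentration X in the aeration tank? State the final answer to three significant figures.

X ≈ 4740 mg/L

Solving the biomass balance for X: X = Y Q (S₀−S) θ_c / [V (1+k_d θ_c)] = 0.487 × 131 × (2450 − 19.6) × 4.05 / [101 × (1 + 0.0773 × 4.05)] = 4735 mg/L.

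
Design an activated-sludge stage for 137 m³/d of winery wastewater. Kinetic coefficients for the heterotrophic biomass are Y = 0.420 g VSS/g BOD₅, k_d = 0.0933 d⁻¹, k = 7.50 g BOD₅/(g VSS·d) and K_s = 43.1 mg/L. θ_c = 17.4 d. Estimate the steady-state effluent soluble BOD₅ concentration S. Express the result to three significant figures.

S ≈ 2.17 mg/L

Effluent substrate depends only on kinetics and SRT: S = K_s(1 + k_d θ_c) / [θ_c(Yk − k_d) − 1] = 43.1 × (1 + 0.0933 × 17.4) / [17.4 × (0.420 × 7.50 − 0.0933) − 1] = 113.1 / 52.19 = 2.167 mg/L.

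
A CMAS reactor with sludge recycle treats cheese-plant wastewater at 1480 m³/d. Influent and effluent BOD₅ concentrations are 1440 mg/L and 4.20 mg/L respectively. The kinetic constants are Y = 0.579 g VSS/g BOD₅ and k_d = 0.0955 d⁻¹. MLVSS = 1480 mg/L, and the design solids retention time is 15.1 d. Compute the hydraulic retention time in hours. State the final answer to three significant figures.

τ ≈ 83.4 h

Steady-state biomass mass balance: V·X·(1 + k_d·θ_c) = Y·Q·(S₀ − S)·θ_c, so V = 0.579 × 1480 × (1440 − 4.20) × 15.1 / [1480 × (1 + 0.0955 × 15.1)] = 1.86×10^7 / 3614 = 5140 m³.
Hydraulic retention time τ = V/Q = 5140 / 1480 = 3.473 d = 83.36 h.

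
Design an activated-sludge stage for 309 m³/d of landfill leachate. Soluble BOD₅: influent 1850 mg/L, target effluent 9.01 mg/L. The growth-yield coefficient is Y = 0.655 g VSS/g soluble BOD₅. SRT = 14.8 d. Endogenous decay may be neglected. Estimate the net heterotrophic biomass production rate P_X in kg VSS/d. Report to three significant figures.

P_X ≈ 373 kg VSS/d

Since k_d ≈ 0, Y_obs = Y = 0.655 g VSS/g soluble BOD₅.
Mass of soluble BOD₅ removed per day: Q(S₀ − S) = 309 × 1841 g/m³ = 568.9 kg/d.
Net biomass production P_X = Y_obs × Q·(S₀ − S) = 0.6550 × 568.9 = 372.6 kg VSS/d.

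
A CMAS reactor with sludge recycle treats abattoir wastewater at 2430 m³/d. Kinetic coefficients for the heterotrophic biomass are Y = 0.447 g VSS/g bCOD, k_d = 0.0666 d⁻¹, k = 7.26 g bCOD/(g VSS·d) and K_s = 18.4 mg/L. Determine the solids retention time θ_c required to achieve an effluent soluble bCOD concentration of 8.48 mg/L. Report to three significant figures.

Specific growth rate at S = 8.48 mg/L: μ = YkS/(K_s+S) = 0.447·7.26·8.48/(18.4+8.48) = 1.024 d⁻¹.
1/θ_c = 1.024 − 0.0666 = 0.9572 d⁻¹, so θ_c = 1.045 d.

θ_c ≈ 1.04 d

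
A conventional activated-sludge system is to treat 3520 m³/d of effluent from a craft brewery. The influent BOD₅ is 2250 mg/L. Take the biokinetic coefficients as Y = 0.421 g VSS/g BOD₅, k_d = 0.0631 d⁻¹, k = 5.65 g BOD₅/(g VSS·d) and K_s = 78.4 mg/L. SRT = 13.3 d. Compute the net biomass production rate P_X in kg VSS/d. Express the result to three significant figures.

P_X ≈ 1810 kg VSS/d

Effluent substrate depends only on kinetics and SRT: S = K_s(1 + k_d θ_c) / [θ_c(Yk − k_d) − 1] = 78.4 × (1 + 0.0631 × 13.3) / [13.3 × (0.421 × 5.65 − 0.0631) − 1] = 144.2 / 29.80 = 4.839 mg/L.
Y_obs = Y / (1 + k_d θ_c) = 0.421 / (1 + 0.0631 × 13.3) = 0.421 / 1.839 = 0.2289.
ΔS = 2250 − 4.84 = 2245 mg/L, so the substrate removal rate is 3520 × 2245/1000 = 7903 kg BOD₅/d.
Net biomass production P_X = Y_obs × Q·(S₀ − S) = 0.2289 × 7903 = 1809 kg VSS/d.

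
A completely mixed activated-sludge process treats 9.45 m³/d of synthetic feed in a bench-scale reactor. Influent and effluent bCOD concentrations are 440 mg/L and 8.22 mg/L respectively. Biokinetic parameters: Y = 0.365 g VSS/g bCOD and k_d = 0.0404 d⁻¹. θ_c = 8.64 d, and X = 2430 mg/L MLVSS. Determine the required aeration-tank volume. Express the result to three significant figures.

Rearranging the biomass balance for a CMAS with decay, V = Y·Q·ΔS·θ_c / [X·(1+k_d θ_c)] = 0.365 × 9.45 × (440 − 8.22) × 8.64 / [2430 × (1 + 0.0404 × 8.64)] = 1.29×10^4 / 3278 = 3.925 m³.

V ≈ 3.93 m³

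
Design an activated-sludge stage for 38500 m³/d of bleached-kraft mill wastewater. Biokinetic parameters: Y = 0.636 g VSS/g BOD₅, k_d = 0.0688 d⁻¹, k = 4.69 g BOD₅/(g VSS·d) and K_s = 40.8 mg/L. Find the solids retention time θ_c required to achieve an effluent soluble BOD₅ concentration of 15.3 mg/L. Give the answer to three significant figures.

θ_c ≈ 1.34 d

Specific growth rate at S = 15.3 mg/L: μ = YkS/(K_s+S) = 0.636·4.69·15.3/(40.8+15.3) = 0.8135 d⁻¹.
Then 1/θ_c = μ − k_d = 0.8135 − 0.0688 = 0.7447 d⁻¹, giving θ_c = 1.343 d.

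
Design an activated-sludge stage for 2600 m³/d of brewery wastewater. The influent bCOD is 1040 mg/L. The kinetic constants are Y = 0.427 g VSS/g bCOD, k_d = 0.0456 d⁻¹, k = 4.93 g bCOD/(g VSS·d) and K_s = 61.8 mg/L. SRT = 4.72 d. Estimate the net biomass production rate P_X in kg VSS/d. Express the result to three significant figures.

Effluent substrate depends only on kinetics and SRT: S = K_s(1 + k_d θ_c) / [θ_c(Yk − k_d) − 1] = 61.8 × (1 + 0.0456 × 4.72) / [4.72 × (0.427 × 4.93 − 0.0456) − 1] = 75.10 / 8.721 = 8.612 mg/L.
Correct the yield for decay: Y_obs = Y/(1 + k_d θ_c) = 0.427 / (1 + 0.0456 × 4.72) = 0.427 / 1.215 = 0.3514.
Substrate removed = Q·(S₀ − S) = 2600 m³/d × (1040 − 8.61) g/m³ = 2.68×10^6 g/d = 2682 kg/d.
Biomass produced: P_X = Y_obs·Q·ΔS = 0.3514 × 2682 ≈ 942.2 kg VSS/d.

P_X ≈ 942 kg VSS/d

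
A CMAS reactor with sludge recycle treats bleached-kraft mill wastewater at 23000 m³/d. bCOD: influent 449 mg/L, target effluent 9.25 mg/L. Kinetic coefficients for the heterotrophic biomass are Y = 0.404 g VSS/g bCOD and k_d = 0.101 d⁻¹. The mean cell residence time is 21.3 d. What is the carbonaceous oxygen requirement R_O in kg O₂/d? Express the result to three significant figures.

Observed yield with endogenous decay: Y_obs = Y / (1 + k_d·θ_c) = 0.404 / (1 + 0.101 × 21.3) = 0.404 / 3.151 = 0.1282 g VSS/g bCOD.
Substrate removed = Q·(S₀ − S) = 23000 m³/d × (449 − 9.25) g/m³ = 1.01×10^7 g/d = 10114 kg/d.
Net sludge production P_X = 0.1282 × 10114 = 1297 kg VSS/d.
Carbonaceous O₂ demand = substrate oxidised − cell-mass equivalent = 10114 − 1.42 × 1297 = 8273 kg O₂/d.

R_O ≈ 8270 kg O₂/d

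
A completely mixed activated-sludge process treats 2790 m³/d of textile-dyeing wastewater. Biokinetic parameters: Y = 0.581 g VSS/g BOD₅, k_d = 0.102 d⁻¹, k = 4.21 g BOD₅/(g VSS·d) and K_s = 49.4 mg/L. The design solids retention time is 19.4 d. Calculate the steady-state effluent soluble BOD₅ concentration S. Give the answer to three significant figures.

For a completely mixed reactor with recycle the Lawrence–McCarty relation gives S = K_s·(1 + k_d·θ_c) / [θ_c·(Y·k − k_d) − 1] = 49.4 × (1 + 0.102 × 19.4) / [19.4 × (0.581 × 4.21 − 0.102) − 1] = 147.2 / 44.47 = 3.309 mg/L.

S ≈ 3.31 mg/L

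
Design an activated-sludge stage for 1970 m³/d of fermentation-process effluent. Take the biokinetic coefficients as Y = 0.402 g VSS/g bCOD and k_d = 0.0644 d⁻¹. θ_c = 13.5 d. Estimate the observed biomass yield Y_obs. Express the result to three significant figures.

Y_obs ≈ 0.215 g VSS/g bCOD

Y_obs = Y / (1 + k_d θ_c) = 0.402 / (1 + 0.0644 × 13.5) = 0.402 / 1.869 = 0.2150.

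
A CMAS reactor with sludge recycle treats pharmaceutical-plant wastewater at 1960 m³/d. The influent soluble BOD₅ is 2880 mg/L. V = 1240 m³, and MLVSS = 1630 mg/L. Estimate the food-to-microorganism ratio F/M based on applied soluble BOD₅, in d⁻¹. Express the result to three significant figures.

F/M = Q·S₀ / (V·X) = 1960 × 2880 / (1240 × 1630) = 2.793 g soluble BOD₅·(g VSS·d)⁻¹.

F/M ≈ 2.79 d⁻¹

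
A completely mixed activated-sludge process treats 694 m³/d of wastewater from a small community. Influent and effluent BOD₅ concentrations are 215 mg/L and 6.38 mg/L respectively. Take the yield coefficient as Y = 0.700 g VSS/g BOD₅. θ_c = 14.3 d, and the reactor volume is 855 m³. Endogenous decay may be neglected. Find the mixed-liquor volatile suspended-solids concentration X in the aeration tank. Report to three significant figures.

X ≈ 1700 mg/L

From V·X = Y·Q·(S₀ − S)·θ_c (decay neglected): X = 0.700 × 694 × (215 − 6.38) × 14.3 / 855 = 1695 mg/L.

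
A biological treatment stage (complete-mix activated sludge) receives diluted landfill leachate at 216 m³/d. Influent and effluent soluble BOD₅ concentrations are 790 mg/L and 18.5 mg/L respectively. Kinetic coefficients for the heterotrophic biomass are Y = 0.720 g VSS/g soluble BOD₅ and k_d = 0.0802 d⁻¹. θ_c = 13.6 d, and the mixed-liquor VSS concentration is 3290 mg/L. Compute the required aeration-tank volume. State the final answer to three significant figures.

Steady-state biomass mass balance: V·X·(1 + k_d·θ_c) = Y·Q·(S₀ − S)·θ_c, so V = 0.720 × 216 × (790 − 18.5) × 13.6 / [3290 × (1 + 0.0802 × 13.6)] = 1.63×10^6 / 6878 = 237.2 m³.

V ≈ 237 m³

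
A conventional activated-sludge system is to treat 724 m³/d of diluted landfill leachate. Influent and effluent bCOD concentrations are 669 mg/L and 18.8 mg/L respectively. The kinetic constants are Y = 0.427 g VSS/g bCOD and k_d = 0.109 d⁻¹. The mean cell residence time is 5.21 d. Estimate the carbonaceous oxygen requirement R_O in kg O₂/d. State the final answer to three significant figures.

The observed yield is Y_obs = Y/(1 + k_d·θ_c) = 0.427 / (1 + 0.109 × 5.21) = 0.427 / 1.568 = 0.2723 g VSS per g bCOD removed.
Mass of bCOD removed per day: Q(S₀ − S) = 724 × 650.2 g/m³ = 470.7 kg/d.
Net sludge production P_X = 0.2723 × 470.7 = 128.2 kg VSS/d.
R_O = Q·(S₀ − S) − 1.42·P_X = 470.7 − 1.42 × 128.2 = 288.7 kg O₂/d.

R_O ≈ 289 kg O₂/d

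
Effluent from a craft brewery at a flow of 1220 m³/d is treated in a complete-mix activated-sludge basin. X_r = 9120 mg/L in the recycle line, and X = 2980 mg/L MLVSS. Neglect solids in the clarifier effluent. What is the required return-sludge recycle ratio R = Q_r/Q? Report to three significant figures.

R ≈ 0.485

Mass balance around the secondary clarifier (neglecting effluent solids): R = X / (X_r − X) = 2980 / (9120 − 2980) = 0.4853.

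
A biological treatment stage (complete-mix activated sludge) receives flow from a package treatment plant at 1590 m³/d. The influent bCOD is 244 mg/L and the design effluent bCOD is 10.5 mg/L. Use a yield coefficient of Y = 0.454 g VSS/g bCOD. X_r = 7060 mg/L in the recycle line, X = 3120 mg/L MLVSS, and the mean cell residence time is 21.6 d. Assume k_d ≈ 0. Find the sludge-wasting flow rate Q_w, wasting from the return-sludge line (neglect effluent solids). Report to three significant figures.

Q_w ≈ 23.9 m³/d

With k_d = 0 the design equation reduces to V = Y Q (S₀−S) θ_c / X = 0.454 × 1590 × (244 − 10.5) × 21.6 / 3120 = 1167 m³.
Wasting from the return line (neglecting effluent solids): Q_w = V·X / (θ_c·X_r) = 1167 × 3120 / (21.6 × 7060) = 23.87 m³/d.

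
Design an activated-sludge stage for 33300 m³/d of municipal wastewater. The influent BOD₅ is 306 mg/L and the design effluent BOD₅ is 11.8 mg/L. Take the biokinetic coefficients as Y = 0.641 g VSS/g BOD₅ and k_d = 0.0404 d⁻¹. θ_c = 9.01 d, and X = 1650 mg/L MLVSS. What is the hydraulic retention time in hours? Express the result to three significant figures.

τ ≈ 18.1 h

Steady-state biomass mass balance: V·X·(1 + k_d·θ_c) = Y·Q·(S₀ − S)·θ_c, so V = 0.641 × 33300 × (306 − 11.8) × 9.01 / [1650 × (1 + 0.0404 × 9.01)] = 5.66×10^7 / 2251 = 25140 m³.
τ = V/Q = 25140/33300 = 0.7550 d, or 18.12 h.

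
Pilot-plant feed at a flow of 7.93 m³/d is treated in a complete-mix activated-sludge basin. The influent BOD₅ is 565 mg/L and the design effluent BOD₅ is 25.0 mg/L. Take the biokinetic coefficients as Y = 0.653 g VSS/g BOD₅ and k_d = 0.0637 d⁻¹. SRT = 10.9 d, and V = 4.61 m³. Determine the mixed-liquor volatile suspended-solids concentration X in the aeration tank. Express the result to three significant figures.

Solving the biomass balance for X: X = Y Q (S₀−S) θ_c / [V (1+k_d θ_c)] = 0.653 × 7.93 × (565 − 25.0) × 10.9 / [4.61 × (1 + 0.0637 × 10.9)] = 3902 mg/L.

X ≈ 3900 mg/L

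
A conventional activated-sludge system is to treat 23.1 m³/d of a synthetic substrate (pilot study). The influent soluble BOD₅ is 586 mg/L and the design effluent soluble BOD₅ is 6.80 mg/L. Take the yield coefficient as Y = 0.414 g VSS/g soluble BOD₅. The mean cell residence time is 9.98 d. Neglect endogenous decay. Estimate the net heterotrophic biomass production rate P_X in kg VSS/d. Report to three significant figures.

P_X ≈ 5.54 kg VSS/d

No decay correction is needed, so Y_obs = Y = 0.414.
Substrate removed = Q·(S₀ − S) = 23.1 m³/d × (586 − 6.80) g/m³ = 1.34×10^4 g/d = 13.38 kg/d.
Net biomass production P_X = Y_obs × Q·(S₀ − S) = 0.4140 × 13.38 = 5.539 kg VSS/d.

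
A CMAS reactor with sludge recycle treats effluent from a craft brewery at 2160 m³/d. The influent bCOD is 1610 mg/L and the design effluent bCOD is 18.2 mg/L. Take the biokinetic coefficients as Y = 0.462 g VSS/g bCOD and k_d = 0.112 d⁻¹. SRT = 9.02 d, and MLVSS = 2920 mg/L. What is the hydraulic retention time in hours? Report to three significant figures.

From the SRT design equation V = Y Q (S₀−S) θ_c / [X (1 + k_d θ_c)] = 0.462 × 2160 × (1610 − 18.2) × 9.02 / [2920 × (1 + 0.112 × 9.02)] = 1.43×10^7 / 5870 = 2441 m³.
Hydraulic retention time τ = V/Q = 2441 / 2160 = 1.130 d = 27.12 h.

τ ≈ 27.1 h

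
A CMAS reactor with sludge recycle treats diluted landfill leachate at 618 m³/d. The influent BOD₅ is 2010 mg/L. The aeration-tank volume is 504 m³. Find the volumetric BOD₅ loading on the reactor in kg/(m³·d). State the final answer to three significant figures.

L_v ≈ 2.46 kg BOD₅/(m³·d)

Applied BOD₅ load per unit volume = Q·S₀/V = (618 × 2010/1000)/504.0 = 2.465 kg BOD₅·m⁻³·d⁻¹.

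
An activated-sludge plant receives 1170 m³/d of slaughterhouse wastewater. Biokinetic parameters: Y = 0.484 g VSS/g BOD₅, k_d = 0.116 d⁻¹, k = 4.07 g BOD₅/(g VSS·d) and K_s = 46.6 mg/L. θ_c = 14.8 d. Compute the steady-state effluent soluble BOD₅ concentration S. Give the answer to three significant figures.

S ≈ 4.79 mg/L

For a completely mixed reactor with recycle the Lawrence–McCarty relation gives S = K_s·(1 + k_d·θ_c) / [θ_c·(Y·k − k_d) − 1] = 46.6 × (1 + 0.116 × 14.8) / [14.8 × (0.484 × 4.07 − 0.116) − 1] = 126.6 / 26.44 = 4.789 mg/L.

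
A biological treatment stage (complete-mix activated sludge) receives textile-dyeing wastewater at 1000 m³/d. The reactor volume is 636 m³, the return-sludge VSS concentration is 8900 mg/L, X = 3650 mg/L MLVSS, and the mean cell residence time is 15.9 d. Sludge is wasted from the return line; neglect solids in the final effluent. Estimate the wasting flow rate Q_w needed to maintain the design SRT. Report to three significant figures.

θ_c = V·X/(Q_w·X_r) when wasting from the recycle, so Q_w = V·X/(θ_c·X_r) = 636.0 × 3650 / (15.9 × 8900) = 16.40 m³/d.

Q_w ≈ 16.4 m³/d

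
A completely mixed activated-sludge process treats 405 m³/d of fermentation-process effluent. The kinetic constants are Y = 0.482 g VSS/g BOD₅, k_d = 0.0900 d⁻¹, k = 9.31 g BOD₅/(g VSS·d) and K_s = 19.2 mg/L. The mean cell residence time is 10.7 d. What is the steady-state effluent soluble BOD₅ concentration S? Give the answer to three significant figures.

S ≈ 0.818 mg/L

For a completely mixed reactor with recycle the Lawrence–McCarty relation gives S = K_s·(1 + k_d·θ_c) / [θ_c·(Y·k − k_d) − 1] = 19.2 × (1 + 0.0900 × 10.7) / [10.7 × (0.482 × 9.31 − 0.0900) − 1] = 37.69 / 46.05 = 0.8184 mg/L.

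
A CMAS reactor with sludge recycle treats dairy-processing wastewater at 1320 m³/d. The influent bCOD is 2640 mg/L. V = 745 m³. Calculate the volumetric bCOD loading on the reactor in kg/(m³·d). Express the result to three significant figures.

L_v ≈ 4.68 kg bCOD/(m³·d)

Volumetric loading L_v = Q·S₀ / V = 1320 × 2640 g/m³ / 745.0 m³ = 4678 g/(m³·d) = 4.678 kg bCOD/(m³·d).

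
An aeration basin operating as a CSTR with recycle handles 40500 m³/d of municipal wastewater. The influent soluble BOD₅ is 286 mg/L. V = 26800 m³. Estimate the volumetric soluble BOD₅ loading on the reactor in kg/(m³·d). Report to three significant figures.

Volumetric loading L_v = Q·S₀ / V = 40500 × 286 g/m³ / 26800 m³ = 432.2 g/(m³·d) = 0.4322 kg soluble BOD₅/(m³·d).

L_v ≈ 0.432 kg soluble BOD₅/(m³·d)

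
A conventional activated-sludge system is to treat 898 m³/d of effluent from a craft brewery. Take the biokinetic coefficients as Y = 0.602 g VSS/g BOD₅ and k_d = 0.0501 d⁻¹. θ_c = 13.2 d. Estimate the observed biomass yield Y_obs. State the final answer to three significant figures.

Correct the yield for decay: Y_obs = Y/(1 + k_d θ_c) = 0.602 / (1 + 0.0501 × 13.2) = 0.602 / 1.661 = 0.3624.

Y_obs ≈ 0.362 g VSS/g BOD₅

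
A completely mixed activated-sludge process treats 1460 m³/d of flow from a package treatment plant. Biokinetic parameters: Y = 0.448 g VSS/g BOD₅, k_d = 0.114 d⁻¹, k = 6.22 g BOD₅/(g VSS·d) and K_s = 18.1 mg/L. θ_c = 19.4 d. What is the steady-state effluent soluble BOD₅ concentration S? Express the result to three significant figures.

S ≈ 1.14 mg/L

For a completely mixed reactor with recycle the Lawrence–McCarty relation gives S = K_s·(1 + k_d·θ_c) / [θ_c·(Y·k − k_d) − 1] = 18.1 × (1 + 0.114 × 19.4) / [19.4 × (0.448 × 6.22 − 0.114) − 1] = 58.13 / 50.85 = 1.143 mg/L.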